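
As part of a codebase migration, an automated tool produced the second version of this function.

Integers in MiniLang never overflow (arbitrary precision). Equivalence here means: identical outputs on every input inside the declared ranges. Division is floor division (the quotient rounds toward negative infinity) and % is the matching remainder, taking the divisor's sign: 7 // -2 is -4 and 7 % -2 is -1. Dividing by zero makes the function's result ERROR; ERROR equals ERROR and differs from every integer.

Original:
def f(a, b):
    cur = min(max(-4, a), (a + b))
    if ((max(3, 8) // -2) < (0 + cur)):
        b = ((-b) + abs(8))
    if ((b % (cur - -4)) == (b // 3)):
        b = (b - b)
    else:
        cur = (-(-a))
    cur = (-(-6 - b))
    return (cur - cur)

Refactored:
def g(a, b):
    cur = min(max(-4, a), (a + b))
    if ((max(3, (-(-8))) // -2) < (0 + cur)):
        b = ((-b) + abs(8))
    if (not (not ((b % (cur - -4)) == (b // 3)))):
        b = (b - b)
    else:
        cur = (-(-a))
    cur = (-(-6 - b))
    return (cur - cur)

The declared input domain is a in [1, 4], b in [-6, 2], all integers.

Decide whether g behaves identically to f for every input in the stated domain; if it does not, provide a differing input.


Side by side, the visible changes include: boolean connective usage differs.
Tracing a=1, b=0: f: cur becomes 1; next ((max(3, 8) // -2) < (0 + cur)) evaluates to true; next b becomes 8; next ((b % (cur - -4)) == (b // 3)) evaluates to false; next cur becomes 1; next cur becomes 14; next final value 0 | g: cur becomes 1; next ((max(3, (-(-8))) // -2) < (0 + cur)) evaluates to true; next b becomes 8; next (not (not ((b % (cur - -4)) == (b // 3)))) evaluates to false; next cur becomes 1; next cur becomes 14; next final value 0 — matching result 0.
Every one of the 36 inputs gives matching results.
verdict: equivalent


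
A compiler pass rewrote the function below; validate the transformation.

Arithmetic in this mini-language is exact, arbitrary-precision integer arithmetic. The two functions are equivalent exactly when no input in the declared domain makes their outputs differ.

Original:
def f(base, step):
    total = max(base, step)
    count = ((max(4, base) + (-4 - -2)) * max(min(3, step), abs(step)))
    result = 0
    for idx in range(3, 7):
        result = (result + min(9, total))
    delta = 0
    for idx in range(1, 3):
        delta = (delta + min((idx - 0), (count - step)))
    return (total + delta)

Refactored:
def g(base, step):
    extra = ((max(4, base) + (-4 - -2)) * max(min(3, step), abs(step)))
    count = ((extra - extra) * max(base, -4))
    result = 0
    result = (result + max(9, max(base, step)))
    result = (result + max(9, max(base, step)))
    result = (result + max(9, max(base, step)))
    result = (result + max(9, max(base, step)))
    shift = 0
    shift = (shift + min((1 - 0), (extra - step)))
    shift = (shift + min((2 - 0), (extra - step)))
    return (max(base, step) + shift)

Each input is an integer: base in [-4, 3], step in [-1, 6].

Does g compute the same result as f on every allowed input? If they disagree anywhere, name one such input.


The suspicious-looking change has no observable effect anywhere in the declared ranges; all 64 inputs agree.
verdict: equivalent


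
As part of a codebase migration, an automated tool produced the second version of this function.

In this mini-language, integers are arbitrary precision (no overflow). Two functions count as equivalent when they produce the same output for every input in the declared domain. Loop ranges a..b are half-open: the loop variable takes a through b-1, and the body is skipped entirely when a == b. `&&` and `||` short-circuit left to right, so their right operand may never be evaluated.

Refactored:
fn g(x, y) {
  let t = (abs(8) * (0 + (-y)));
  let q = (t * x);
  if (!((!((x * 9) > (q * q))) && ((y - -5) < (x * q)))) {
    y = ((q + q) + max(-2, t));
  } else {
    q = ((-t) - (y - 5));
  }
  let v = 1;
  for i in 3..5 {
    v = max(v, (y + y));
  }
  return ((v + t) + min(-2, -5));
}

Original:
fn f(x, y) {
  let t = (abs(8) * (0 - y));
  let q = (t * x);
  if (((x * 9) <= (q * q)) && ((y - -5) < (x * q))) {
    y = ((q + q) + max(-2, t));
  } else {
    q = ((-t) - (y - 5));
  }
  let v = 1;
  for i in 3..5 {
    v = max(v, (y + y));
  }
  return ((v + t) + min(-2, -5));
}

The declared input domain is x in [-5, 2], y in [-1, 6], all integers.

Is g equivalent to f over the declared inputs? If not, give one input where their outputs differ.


Not equivalent: x=-5, y=1 separates them (-11 vs 143).
f: t = -8; q = 40; (((x * 9) <= (q * q)) && ((y - -5) < (x * q))) -> false; q = 12; v = 1; [i=3]; v = 2; [i=4]; v = 2; return -11
g: t = -8; q = 40; (!((!((x * 9) > (q * q))) && ((y - -5) < (x * q)))) -> true; y = 78; v = 1; [i=3]; v = 156; [i=4]; v = 156; return 143
verdict: not equivalent; witness: x=-5, y=1


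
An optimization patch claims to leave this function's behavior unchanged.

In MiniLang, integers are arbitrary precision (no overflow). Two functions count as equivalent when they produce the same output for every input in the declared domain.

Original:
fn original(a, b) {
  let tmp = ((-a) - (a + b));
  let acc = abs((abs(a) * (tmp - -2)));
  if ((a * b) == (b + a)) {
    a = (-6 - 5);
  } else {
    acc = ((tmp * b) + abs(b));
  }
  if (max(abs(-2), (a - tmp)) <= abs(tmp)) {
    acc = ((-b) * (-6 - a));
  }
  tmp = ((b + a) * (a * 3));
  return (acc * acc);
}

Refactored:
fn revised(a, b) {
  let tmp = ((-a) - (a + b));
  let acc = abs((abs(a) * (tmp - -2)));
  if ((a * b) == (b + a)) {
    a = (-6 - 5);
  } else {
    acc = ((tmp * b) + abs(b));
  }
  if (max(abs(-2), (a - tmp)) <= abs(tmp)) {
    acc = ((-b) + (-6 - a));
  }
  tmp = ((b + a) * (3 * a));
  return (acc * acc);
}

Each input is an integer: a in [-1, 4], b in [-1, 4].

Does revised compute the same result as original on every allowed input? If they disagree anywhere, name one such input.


These are not equivalent — on a=-1, b=-1 the outputs split (25 vs 16).
original: tmp = 3; acc = 5; ((a * b) == (b + a)) -> false; acc = -2; (max(abs(-2), (a - tmp)) <= abs(tmp)) -> true; acc = -5; tmp = 6; return 25
revised: tmp = 3; acc = 5; ((a * b) == (b + a)) -> false; acc = -2; (max(abs(-2), (a - tmp)) <= abs(tmp)) -> true; acc = -4; tmp = 6; return 16
verdict: not equivalent; witness: a=-1, b=-1


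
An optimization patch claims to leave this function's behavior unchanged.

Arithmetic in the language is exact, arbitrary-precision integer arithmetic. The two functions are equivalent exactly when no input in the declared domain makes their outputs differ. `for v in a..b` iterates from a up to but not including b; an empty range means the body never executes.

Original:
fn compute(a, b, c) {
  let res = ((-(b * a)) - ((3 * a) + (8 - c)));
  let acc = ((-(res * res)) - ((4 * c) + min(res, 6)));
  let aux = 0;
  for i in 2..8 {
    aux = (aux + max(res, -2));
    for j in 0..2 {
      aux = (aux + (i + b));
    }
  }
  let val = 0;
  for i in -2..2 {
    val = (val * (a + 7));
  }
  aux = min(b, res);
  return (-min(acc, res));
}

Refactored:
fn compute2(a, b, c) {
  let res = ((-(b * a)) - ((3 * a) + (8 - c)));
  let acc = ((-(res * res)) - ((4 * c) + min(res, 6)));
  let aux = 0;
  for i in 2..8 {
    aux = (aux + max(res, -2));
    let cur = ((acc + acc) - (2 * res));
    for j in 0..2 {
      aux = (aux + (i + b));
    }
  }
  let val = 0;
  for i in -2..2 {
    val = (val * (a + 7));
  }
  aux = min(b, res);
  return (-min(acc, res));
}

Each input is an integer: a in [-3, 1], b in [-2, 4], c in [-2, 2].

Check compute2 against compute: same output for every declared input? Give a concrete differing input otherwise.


Equivalent — the differences include arithmetic usage differs; and local variable names differ; and statement counts differ; and constant usage differs, yet no declared input distinguishes the two.
As a probe, take a=1, b=-2, c=1: compute runs res := -8 | acc := -60 | aux := 0 | iter i=2: | aux := -2 | iter j=0: | aux := -2 | iter j=1: | aux := -2 | iter i=3: | aux := -4 | iter j=0: | aux := -3 | iter j=1: | aux := -2 | iter i=4: | aux := -4 | iter j=0: | aux := -2 | iter j=1: | aux := 0 | iter i=5: | aux := -2 | iter j=0: | aux := 1 | iter j=1: | aux := 4 | iter i=6: | aux := 2 | iter j=0: | aux := 6 | iter j=1: | aux := 10 | iter i=7: | aux := 8 | iter j=0: | aux := 13 | iter j=1: | aux := 18 | val := 0 | iter i=-2: | val := 0 | iter i=-1: | val := 0 | iter i=0: | val := 0 | iter i=1: | val := 0 | aux := -8 | result 60; compute2 runs res := -8 | acc := -60 | aux := 0 | iter i=2: | aux := -2 | cur := -104 | iter j=0: | aux := -2 | iter j=1: | aux := -2 | iter i=3: | aux := -4 | cur := -104 | iter j=0: | aux := -3 | iter j=1: | aux := -2 | iter i=4: | aux := -4 | cur := -104 | iter j=0: | aux := -2 | iter j=1: | aux := 0 | iter i=5: | aux := -2 | cur := -104 | iter j=0: | aux := 1 | iter j=1: | aux := 4 | iter i=6: | aux := 2 | cur := -104 | iter j=0: | aux := 6 | iter j=1: | aux := 10 | iter i=7: | aux := 8 | cur := -104 | iter j=0: | aux := 13 | iter j=1: | aux := 18 | val := 0 | iter i=-2: | val := 0 | iter i=-1: | val := 0 | iter i=0: | val := 0 | iter i=1: | val := 0 | aux := -8 | result 60; both end at 60.
Checked all 175 inputs in the declared domain: the outputs agree on every one.
verdict: equivalent


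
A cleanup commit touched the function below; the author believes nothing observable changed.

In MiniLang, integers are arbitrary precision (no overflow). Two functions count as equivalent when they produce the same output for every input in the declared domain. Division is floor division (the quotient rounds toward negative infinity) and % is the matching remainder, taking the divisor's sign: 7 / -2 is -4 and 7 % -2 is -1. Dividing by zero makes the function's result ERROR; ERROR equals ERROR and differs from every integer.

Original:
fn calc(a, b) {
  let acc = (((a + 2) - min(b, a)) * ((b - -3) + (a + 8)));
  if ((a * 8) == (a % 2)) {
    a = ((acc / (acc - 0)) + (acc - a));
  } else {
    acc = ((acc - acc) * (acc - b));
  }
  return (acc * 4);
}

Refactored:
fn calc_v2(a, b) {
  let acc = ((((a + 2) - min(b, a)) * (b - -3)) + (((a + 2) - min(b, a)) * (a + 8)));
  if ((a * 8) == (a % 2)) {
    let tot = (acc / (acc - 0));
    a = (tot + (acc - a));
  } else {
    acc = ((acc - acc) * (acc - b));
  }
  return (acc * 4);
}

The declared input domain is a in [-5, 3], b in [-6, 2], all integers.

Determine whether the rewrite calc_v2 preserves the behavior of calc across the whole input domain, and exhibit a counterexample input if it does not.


Changes here: constant usage differs; arithmetic usage differs; min/max/abs usage differs; local variable names differ; statement counts differ; the full 81-point sweep finds no disagreement.
verdict: equivalent


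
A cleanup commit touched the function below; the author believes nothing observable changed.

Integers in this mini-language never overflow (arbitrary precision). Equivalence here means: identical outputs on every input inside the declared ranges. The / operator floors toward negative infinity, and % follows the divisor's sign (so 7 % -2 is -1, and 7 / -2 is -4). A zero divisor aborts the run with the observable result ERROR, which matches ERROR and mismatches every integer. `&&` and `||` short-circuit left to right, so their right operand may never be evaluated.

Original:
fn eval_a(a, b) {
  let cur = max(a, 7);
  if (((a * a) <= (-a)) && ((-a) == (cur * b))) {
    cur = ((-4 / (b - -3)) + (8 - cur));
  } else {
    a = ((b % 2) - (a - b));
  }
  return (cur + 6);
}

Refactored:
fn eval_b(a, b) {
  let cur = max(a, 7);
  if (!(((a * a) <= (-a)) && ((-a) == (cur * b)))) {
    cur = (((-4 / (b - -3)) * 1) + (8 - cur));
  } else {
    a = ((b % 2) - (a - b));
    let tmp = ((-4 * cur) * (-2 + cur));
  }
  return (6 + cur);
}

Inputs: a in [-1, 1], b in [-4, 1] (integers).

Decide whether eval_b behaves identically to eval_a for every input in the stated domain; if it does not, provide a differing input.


At a=-1, b=-4: eval_a gives 13, eval_b gives 11.
verdict: not equivalent; witness: a=-1, b=-4


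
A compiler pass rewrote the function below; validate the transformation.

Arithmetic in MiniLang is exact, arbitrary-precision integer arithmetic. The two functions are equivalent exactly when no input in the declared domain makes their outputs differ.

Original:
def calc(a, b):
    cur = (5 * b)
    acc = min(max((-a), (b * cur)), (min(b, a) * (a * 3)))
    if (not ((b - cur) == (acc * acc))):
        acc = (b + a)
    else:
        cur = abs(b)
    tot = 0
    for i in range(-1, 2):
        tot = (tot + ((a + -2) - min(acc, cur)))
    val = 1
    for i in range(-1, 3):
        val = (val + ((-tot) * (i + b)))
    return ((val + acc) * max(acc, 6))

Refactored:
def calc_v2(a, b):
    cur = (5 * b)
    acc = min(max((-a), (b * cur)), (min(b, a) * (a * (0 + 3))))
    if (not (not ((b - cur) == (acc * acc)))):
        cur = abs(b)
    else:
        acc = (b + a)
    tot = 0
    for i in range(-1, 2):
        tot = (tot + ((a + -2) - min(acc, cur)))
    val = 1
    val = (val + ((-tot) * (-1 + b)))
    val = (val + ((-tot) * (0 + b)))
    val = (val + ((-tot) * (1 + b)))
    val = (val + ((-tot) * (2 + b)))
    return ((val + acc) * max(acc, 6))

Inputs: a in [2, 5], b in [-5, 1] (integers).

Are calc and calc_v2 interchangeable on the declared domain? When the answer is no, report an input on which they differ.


The two are interchangeable: arithmetic usage differs, and loop structure differs, and boolean connective usage differs, and statement counts differ, and constant usage differs, and every declared input agrees.
As a probe, take a=5, b=-4: calc runs cur = -20; acc = -60; (not ((b - cur) == (acc * acc))) -> true; acc = 1; tot = 0; [i=-1]; tot = 23; [i=0]; tot = 46; [i=1]; tot = 69; val = 1; [i=-1]; val = 346; [i=0]; val = 622; [i=1]; val = 829; [i=2]; val = 967; return 5808; calc_v2 runs cur = -20; acc = -60; (not (not ((b - cur) == (acc * acc)))) -> false; acc = 1; tot = 0; [i=-1]; tot = 23; [i=0]; tot = 46; [i=1]; tot = 69; val = 1; val = 346; val = 622; val = 829; val = 967; return 5808; both end at 5808.
An exhaustive pass over the 28 declared inputs shows identical outputs.
verdict: equivalent


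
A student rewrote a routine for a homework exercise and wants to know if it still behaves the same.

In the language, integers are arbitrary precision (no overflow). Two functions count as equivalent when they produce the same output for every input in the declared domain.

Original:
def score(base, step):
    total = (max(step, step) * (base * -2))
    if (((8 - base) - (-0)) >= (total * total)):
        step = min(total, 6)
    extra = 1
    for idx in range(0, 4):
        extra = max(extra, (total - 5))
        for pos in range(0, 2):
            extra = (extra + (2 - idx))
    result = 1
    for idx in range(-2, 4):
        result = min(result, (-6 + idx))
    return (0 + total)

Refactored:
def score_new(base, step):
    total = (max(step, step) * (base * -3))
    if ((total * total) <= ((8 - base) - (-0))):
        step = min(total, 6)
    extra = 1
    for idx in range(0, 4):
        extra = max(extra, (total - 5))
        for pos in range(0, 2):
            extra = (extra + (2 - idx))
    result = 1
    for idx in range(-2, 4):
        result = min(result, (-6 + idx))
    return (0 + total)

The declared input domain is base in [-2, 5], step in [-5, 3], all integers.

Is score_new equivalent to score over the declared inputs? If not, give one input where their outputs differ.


Take base=-2, step=-5.
score: total := -20 | (((8 - base) - (-0)) >= (total * total)): false | extra := 1 | iter idx=0: | extra := 1 | iter pos=0: | extra := 3 | iter pos=1: | extra := 5 | iter idx=1: | extra := 5 | iter pos=0: | extra := 6 | iter pos=1: | extra := 7 | iter idx=2: | extra := 7 | iter pos=0: | extra := 7 | iter pos=1: | extra := 7 | iter idx=3: | extra := 7 | iter pos=0: | extra := 6 | iter pos=1: | extra := 5 | result := 1 | iter idx=-2: | result := -8 | iter idx=-1: | result := -8 | iter idx=0: | result := -8 | iter idx=1: | result := -8 | iter idx=2: | result := -8 | iter idx=3: | result := -8 | result -20
score_new: total := -30 | ((total * total) <= ((8 - base) - (-0))): false | extra := 1 | iter idx=0: | extra := 1 | iter pos=0: | extra := 3 | iter pos=1: | extra := 5 | iter idx=1: | extra := 5 | iter pos=0: | extra := 6 | iter pos=1: | extra := 7 | iter idx=2: | extra := 7 | iter pos=0: | extra := 7 | iter pos=1: | extra := 7 | iter idx=3: | extra := 7 | iter pos=0: | extra := 6 | iter pos=1: | extra := 5 | result := 1 | iter idx=-2: | result := -8 | iter idx=-1: | result := -8 | iter idx=0: | result := -8 | iter idx=1: | result := -8 | iter idx=2: | result := -8 | iter idx=3: | result := -8 | result -30
-20 != -30, so the rewrite changes behavior.
verdict: not equivalent; witness: base=-2, step=-5


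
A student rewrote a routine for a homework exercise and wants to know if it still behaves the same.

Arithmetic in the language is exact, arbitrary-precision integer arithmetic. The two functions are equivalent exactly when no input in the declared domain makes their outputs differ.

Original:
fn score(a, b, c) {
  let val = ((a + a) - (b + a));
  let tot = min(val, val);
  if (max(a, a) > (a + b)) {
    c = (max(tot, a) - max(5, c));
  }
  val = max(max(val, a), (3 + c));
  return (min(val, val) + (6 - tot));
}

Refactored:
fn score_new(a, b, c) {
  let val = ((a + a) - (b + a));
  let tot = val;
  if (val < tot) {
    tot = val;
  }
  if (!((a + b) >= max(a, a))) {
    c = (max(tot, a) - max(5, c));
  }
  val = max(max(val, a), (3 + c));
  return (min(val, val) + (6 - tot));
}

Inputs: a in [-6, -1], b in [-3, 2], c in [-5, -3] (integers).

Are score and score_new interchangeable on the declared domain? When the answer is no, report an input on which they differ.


Side by side, the visible changes include: branching structure differs; also min/max/abs usage differs; also comparison usage differs; also statement counts differ; also boolean connective usage differs.
Spot check at a=-3, b=0, c=-4 — score: val=-3, then tot=-3, then (max(a, a) > (a + b)) is false, then val=-1, then returns 8. score_new: val=-3, then tot=-3, then (val < tot) is false, then (!((a + b) >= max(a, a))) is false, then val=-1, then returns 8. Both give 8.
Sweeping the whole domain (108 inputs) finds no disagreement.
verdict: equivalent


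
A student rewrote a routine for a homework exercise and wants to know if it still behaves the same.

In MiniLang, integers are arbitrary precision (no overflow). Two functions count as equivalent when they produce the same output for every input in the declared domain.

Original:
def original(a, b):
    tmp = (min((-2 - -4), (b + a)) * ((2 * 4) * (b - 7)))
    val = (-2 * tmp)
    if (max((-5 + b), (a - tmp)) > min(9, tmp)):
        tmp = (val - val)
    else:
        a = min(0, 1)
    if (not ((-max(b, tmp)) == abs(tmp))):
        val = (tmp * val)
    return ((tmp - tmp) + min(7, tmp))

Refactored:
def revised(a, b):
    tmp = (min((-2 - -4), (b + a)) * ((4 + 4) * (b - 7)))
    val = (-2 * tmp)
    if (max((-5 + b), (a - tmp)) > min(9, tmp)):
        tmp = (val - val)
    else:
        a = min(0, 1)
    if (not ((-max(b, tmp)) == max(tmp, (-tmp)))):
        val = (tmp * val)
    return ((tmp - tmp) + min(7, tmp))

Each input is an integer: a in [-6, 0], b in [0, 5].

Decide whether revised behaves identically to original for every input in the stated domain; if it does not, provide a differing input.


Equivalent — the differences include constant usage differs; also min/max/abs usage differs; also arithmetic usage differs, yet no declared input distinguishes the two.
One worked example (a=-5, b=3) — original: tmp=64, then val=-128, then (max((-5 + b), (a - tmp)) > min(9, tmp)) is false, then a=0, then (not ((-max(b, tmp)) == abs(tmp))) is true, then val=-8192, then returns 7; revised: tmp=64, then val=-128, then (max((-5 + b), (a - tmp)) > min(9, tmp)) is false, then a=0, then (not ((-max(b, tmp)) == max(tmp, (-tmp)))) is true, then val=-8192, then returns 7; agreement on 7.
Across all 42 domain points the two functions coincide.
verdict: equivalent


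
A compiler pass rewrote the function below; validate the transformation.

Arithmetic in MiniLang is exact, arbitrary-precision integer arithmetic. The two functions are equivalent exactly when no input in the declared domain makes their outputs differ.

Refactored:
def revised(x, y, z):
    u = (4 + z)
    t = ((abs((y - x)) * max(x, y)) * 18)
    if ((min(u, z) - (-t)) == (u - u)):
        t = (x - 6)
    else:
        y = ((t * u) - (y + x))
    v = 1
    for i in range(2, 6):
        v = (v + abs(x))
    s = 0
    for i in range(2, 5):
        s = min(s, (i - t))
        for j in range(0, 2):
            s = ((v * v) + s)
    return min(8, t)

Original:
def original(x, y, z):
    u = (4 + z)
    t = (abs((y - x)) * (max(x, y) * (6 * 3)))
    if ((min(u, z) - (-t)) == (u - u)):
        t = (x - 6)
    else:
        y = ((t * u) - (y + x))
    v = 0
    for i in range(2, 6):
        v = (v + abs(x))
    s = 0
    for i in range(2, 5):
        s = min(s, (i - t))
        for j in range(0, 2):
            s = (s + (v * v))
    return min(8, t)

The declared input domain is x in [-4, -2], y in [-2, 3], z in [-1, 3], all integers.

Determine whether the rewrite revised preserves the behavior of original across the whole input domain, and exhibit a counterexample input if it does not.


Although `0` became `1`, no input in the stated domain can expose it.
Spot check at x=-4, y=1, z=3 — original: u = 7; t = 90; ((min(u, z) - (-t)) == (u - u)) -> false; y = 633; v = 0; [i=2]; v = 4; [i=3]; v = 8; [i=4]; v = 12; [i=5]; v = 16; s = 0; [i=2]; s = -88; [j=0]; s = 168; [j=1]; s = 424; [i=3]; s = -87; [j=0]; s = 169; [j=1]; s = 425; [i=4]; s = -86; [j=0]; s = 170; [j=1]; s = 426; return 8. revised: u = 7; t = 90; ((min(u, z) - (-t)) == (u - u)) -> false; y = 633; v = 1; [i=2]; v = 5; [i=3]; v = 9; [i=4]; v = 13; [i=5]; v = 17; s = 0; [i=2]; s = -88; [j=0]; s = 201; [j=1]; s = 490; [i=3]; s = -87; [j=0]; s = 202; [j=1]; s = 491; [i=4]; s = -86; [j=0]; s = 203; [j=1]; s = 492; return 8. Both give 8.
Checked all 90 inputs in the declared domain: the outputs agree on every one.
verdict: equivalent


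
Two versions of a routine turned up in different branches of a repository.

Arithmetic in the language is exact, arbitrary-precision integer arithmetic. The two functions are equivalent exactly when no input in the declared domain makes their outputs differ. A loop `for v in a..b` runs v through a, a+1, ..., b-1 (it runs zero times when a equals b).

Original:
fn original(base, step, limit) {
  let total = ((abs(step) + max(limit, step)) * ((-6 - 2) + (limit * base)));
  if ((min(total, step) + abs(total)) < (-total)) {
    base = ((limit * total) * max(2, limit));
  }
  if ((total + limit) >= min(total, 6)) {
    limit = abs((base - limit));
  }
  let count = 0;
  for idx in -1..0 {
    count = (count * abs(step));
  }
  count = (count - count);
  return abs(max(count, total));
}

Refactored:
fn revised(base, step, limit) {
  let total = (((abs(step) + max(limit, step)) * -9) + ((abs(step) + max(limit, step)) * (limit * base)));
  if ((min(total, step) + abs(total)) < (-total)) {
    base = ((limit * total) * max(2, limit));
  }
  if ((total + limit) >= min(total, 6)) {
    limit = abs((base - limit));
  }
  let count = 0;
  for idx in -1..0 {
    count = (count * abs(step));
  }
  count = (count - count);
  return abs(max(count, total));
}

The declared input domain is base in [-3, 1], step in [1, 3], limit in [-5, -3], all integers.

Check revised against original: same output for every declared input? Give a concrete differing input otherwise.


Input base=-3, step=1, limit=-5: 14 from original versus 12 from revised.
verdict: not equivalent; witness: base=-3, step=1, limit=-5


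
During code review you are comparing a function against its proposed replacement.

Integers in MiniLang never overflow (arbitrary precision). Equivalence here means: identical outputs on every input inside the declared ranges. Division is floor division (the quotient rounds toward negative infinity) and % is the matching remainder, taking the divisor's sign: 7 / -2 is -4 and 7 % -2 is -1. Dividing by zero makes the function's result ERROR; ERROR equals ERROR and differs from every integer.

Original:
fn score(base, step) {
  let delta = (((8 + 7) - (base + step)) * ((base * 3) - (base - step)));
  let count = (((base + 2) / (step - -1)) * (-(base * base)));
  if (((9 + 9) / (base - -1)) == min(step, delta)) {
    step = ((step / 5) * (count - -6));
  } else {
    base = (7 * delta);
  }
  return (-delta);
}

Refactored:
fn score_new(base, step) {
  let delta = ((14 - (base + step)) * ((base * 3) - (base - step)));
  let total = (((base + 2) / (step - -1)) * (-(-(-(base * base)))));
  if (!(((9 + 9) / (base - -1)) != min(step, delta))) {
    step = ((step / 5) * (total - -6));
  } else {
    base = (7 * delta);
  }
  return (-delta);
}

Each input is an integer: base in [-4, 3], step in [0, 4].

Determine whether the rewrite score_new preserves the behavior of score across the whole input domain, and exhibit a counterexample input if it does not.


These are not equivalent — on base=-4, step=0 the outputs split (152 vs 144).
score: delta=-152, then count=32, then (((9 + 9) / (base - -1)) == min(step, delta)) is false, then base=-1064, then returns 152
score_new: delta=-144, then total=32, then (!(((9 + 9) / (base - -1)) != min(step, delta))) is false, then base=-1008, then returns 144
verdict: not equivalent; witness: base=-4, step=0


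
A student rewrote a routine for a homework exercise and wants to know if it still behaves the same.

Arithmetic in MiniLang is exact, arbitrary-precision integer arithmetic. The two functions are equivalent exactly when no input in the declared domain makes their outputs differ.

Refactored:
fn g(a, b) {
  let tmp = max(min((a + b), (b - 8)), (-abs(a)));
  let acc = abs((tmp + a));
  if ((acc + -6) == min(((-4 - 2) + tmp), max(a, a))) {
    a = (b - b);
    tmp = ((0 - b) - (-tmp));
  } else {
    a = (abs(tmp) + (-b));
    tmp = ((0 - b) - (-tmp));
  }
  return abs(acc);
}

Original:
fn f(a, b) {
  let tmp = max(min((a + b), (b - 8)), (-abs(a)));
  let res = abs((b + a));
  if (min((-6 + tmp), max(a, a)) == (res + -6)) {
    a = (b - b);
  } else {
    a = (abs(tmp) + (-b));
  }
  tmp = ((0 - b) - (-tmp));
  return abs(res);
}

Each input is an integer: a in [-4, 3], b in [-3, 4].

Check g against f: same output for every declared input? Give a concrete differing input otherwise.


Not equivalent: a=-4, b=-3 separates them (7 vs 8).
f: tmp=-4, then res=7, then (min((-6 + tmp), max(a, a)) == (res + -6)) is false, then a=7, then tmp=-1, then returns 7
g: tmp=-4, then acc=8, then ((acc + -6) == min(((-4 - 2) + tmp), max(a, a))) is false, then a=7, then tmp=-1, then returns 8
verdict: not equivalent; witness: a=-4, b=-3


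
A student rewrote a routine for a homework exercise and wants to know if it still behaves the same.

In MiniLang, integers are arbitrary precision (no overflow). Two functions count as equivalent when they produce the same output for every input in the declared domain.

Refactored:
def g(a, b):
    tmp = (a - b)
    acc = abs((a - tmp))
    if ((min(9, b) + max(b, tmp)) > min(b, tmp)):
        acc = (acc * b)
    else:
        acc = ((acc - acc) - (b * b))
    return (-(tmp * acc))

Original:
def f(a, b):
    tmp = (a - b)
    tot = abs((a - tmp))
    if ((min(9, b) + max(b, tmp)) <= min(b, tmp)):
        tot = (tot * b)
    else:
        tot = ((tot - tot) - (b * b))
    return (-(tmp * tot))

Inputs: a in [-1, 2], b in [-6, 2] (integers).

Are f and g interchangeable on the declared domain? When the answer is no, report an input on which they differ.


Not equivalent: a=-1, b=1 separates them (-2 vs 2).
f: tmp=-2, then tot=1, then ((min(9, b) + max(b, tmp)) <= min(b, tmp)) is false, then tot=-1, then returns -2
g: tmp=-2, then acc=1, then ((min(9, b) + max(b, tmp)) > min(b, tmp)) is true, then acc=1, then returns 2
verdict: not equivalent; witness: a=-1, b=1


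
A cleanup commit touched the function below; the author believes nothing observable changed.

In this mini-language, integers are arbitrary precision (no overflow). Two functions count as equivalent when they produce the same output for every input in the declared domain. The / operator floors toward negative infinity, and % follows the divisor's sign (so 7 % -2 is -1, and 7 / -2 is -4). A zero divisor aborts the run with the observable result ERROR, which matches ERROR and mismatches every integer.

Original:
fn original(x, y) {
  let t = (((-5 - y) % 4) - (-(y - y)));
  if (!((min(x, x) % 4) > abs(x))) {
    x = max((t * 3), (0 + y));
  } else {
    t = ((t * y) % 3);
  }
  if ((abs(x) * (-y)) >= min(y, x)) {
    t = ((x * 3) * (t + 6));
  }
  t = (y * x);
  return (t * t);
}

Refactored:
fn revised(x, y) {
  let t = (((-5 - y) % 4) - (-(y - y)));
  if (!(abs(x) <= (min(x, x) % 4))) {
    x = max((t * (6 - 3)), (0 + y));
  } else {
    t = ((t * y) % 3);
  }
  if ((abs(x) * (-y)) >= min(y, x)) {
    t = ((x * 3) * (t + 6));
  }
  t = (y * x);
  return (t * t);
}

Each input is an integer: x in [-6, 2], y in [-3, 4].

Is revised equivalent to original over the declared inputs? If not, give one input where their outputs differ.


These are not equivalent — on x=-2, y=-3 the outputs split (324 vs 36).
original: t becomes 2; next (!((min(x, x) % 4) > abs(x))) evaluates to true; next x becomes 6; next ((abs(x) * (-y)) >= min(y, x)) evaluates to true; next t becomes 144; next t becomes -18; next final value 324
revised: t becomes 2; next (!(abs(x) <= (min(x, x) % 4))) evaluates to false; next t becomes 0; next ((abs(x) * (-y)) >= min(y, x)) evaluates to true; next t becomes -36; next t becomes 6; next final value 36
verdict: not equivalent; witness: x=-2, y=-3


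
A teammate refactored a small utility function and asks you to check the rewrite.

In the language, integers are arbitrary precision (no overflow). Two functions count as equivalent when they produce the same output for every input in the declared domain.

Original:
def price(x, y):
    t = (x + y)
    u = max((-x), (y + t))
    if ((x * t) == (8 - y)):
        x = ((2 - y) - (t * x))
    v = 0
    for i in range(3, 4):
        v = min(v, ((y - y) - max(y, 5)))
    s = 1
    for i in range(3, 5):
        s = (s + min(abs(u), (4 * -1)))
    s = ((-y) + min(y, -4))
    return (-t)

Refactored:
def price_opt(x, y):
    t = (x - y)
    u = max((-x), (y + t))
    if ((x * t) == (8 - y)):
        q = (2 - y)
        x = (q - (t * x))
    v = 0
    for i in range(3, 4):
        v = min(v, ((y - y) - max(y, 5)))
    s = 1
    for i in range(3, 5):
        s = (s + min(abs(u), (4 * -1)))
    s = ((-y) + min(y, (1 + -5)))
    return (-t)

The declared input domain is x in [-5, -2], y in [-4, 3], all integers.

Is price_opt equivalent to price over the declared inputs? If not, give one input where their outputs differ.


These are not equivalent — on x=-5, y=-4 the outputs split (9 vs 1).
price: t = -9; u = 5; ((x * t) == (8 - y)) -> false; v = 0; [i=3]; v = -5; s = 1; [i=3]; s = -3; [i=4]; s = -7; s = 0; return 9
price_opt: t = -1; u = 5; ((x * t) == (8 - y)) -> false; v = 0; [i=3]; v = -5; s = 1; [i=3]; s = -3; [i=4]; s = -7; s = 0; return 1
verdict: not equivalent; witness: x=-5, y=-4


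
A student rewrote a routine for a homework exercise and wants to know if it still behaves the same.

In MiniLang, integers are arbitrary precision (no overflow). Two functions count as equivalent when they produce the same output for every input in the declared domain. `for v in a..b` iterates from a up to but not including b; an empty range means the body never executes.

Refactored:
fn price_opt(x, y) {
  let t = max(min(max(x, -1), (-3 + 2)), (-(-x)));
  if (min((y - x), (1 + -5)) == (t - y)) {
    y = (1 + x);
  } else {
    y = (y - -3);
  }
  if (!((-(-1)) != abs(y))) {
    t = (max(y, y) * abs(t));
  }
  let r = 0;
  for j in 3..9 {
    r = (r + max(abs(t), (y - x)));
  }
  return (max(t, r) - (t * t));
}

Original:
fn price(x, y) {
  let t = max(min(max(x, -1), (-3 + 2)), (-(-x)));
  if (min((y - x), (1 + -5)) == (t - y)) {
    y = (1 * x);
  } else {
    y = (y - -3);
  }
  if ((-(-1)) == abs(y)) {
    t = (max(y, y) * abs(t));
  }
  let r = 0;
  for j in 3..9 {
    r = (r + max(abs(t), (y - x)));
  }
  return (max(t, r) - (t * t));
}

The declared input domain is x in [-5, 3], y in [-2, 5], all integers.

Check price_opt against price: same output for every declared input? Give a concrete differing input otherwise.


These are not equivalent — on x=0, y=4 the outputs split (0 vs 6).
price: t becomes 0; next (min((y - x), (1 + -5)) == (t - y)) evaluates to true; next y becomes 0; next ((-(-1)) == abs(y)) evaluates to false; next r becomes 0; next at j=3:; next r becomes 0; next at j=4:; next r becomes 0; next at j=5:; next r becomes 0; next at j=6:; next r becomes 0; next at j=7:; next r becomes 0; next at j=8:; next r becomes 0; next final value 0
price_opt: t becomes 0; next (min((y - x), (1 + -5)) == (t - y)) evaluates to true; next y becomes 1; next (!((-(-1)) != abs(y))) evaluates to true; next t becomes 0; next r becomes 0; next at j=3:; next r becomes 1; next at j=4:; next r becomes 2; next at j=5:; next r becomes 3; next at j=6:; next r becomes 4; next at j=7:; next r becomes 5; next at j=8:; next r becomes 6; next final value 6
verdict: not equivalent; witness: x=0, y=4


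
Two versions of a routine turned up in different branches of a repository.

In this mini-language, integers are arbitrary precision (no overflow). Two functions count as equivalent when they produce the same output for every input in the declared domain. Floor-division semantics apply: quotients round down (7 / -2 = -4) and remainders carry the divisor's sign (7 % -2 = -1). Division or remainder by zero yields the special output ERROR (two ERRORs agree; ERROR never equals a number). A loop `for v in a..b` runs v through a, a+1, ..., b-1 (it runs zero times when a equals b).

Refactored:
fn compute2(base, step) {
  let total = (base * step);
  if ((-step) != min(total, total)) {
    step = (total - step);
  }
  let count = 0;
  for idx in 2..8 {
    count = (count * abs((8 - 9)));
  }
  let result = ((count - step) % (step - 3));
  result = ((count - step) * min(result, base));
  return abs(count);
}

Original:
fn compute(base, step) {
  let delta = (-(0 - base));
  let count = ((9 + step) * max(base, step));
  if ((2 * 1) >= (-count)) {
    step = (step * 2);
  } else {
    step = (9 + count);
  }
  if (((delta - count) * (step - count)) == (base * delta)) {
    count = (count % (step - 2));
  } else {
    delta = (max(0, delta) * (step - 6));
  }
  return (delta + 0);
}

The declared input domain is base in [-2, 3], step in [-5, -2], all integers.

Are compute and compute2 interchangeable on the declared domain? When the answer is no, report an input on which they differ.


The rewrite breaks on base=0, step=-3, where the results are 0 and ERROR.
compute: delta := 0 | count := 0 | ((2 * 1) >= (-count)): true | step := -6 | (((delta - count) * (step - count)) == (base * delta)): true | count := 0 | result 0
compute2: total := 0 | ((-step) != min(total, total)): true | step := 3 | count := 0 | iter idx=2: | count := 0 | iter idx=3: | count := 0 | iter idx=4: | count := 0 | iter idx=5: | count := 0 | iter idx=6: | count := 0 | iter idx=7: | count := 0 | divide-by-zero, output ERROR
verdict: not equivalent; witness: base=0, step=-3


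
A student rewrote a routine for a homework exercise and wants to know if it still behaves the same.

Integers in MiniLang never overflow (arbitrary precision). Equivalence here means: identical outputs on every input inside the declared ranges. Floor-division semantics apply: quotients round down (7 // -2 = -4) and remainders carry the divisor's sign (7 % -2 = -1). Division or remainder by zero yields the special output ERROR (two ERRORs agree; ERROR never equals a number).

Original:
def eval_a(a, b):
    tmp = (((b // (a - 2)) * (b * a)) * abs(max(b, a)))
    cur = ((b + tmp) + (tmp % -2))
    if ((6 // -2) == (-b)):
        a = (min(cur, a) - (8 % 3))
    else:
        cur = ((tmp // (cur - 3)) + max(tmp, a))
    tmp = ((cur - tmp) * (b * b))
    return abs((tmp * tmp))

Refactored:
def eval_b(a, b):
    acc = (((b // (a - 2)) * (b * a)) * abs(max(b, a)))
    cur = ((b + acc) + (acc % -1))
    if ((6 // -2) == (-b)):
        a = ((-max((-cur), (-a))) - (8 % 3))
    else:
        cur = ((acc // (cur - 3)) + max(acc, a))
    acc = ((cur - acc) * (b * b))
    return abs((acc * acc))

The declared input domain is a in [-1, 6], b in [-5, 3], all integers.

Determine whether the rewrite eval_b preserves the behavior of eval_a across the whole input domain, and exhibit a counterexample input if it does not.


Evaluate both at a=-1, b=3.
eval_a: tmp = 9; cur = 11; ((6 // -2) == (-b)) -> true; a = -3; tmp = 18; return 324
eval_b: acc = 9; cur = 12; ((6 // -2) == (-b)) -> true; a = -3; acc = 27; return 729
324 vs 729 — the two versions disagree here.
verdict: not equivalent; witness: a=-1, b=3


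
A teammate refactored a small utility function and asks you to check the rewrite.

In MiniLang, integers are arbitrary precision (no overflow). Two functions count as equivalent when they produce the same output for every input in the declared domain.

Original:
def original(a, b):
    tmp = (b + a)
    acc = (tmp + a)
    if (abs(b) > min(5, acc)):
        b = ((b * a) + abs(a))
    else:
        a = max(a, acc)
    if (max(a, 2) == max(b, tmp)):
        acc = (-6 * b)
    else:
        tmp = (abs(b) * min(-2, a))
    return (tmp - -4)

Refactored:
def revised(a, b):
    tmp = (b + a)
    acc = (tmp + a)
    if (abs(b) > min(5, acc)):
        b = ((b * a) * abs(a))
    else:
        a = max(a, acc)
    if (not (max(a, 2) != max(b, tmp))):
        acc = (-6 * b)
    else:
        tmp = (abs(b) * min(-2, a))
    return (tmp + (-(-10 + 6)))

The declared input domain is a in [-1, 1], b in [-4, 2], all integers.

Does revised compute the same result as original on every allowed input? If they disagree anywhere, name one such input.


These are not equivalent — on a=-1, b=-4 the outputs split (-6 vs -4).
original: tmp becomes -5; next acc becomes -6; next (abs(b) > min(5, acc)) evaluates to true; next b becomes 5; next (max(a, 2) == max(b, tmp)) evaluates to false; next tmp becomes -10; next final value -6
revised: tmp becomes -5; next acc becomes -6; next (abs(b) > min(5, acc)) evaluates to true; next b becomes 4; next (not (max(a, 2) != max(b, tmp))) evaluates to false; next tmp becomes -8; next final value -4
verdict: not equivalent; witness: a=-1, b=-4


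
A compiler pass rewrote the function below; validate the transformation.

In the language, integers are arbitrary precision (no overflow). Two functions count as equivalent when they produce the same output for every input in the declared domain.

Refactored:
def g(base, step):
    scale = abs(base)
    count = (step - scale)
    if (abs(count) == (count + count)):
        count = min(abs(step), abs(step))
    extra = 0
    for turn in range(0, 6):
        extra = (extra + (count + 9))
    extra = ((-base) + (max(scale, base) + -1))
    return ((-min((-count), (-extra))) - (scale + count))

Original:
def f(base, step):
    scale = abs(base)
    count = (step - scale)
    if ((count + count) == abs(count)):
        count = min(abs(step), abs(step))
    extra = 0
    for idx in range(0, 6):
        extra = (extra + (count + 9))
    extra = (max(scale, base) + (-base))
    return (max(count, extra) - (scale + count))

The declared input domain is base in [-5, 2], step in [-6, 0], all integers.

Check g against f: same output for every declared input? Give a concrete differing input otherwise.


Take base=-5, step=-6.
f: scale=5, then count=-11, then ((count + count) == abs(count)) is false, then extra=0, then (idx=0), then extra=-2, then (idx=1), then extra=-4, then (idx=2), then extra=-6, then (idx=3), then extra=-8, then (idx=4), then extra=-10, then (idx=5), then extra=-12, then extra=10, then returns 16
g: scale=5, then count=-11, then (abs(count) == (count + count)) is false, then extra=0, then (turn=0), then extra=-2, then (turn=1), then extra=-4, then (turn=2), then extra=-6, then (turn=3), then extra=-8, then (turn=4), then extra=-10, then (turn=5), then extra=-12, then extra=9, then returns 15
16 != 15, so the rewrite changes behavior.
verdict: not equivalent; witness: base=-5, step=-6
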